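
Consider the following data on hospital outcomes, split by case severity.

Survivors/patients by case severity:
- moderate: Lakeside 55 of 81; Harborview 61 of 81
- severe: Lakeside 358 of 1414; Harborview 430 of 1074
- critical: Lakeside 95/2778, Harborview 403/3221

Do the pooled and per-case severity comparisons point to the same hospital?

Yes

Moderate: Lakeside 55/81 = 67.9%, Harborview 61/81 = 75.3% → Harborview
Severe: Lakeside 358/1414 = 25.3%, Harborview 430/1074 = 40.0% → Harborview
Critical: Lakeside 95/2778 = 3.4%, Harborview 403/3221 = 12.5% → Harborview
Overall: Lakeside 508/4273 = 11.9%, Harborview 894/4376 = 20.4% → Harborview
Harborview wins overall and in every case group — no reversal.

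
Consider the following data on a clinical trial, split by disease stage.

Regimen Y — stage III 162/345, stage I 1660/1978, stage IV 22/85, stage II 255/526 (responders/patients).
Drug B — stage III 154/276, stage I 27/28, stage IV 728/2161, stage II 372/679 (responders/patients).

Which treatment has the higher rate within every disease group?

Drug B

Stage III: Regimen Y 162/345 = 47.0%, Drug B 154/276 = 55.8% → Drug B
Stage I: Regimen Y 1660/1978 = 83.9%, Drug B 27/28 = 96.4% → Drug B
Stage IV: Regimen Y 22/85 = 25.9%, Drug B 728/2161 = 33.7% → Drug B
Stage II: Regimen Y 255/526 = 48.5%, Drug B 372/679 = 54.8% → Drug B
Drug B has the higher rate in all 4 groups.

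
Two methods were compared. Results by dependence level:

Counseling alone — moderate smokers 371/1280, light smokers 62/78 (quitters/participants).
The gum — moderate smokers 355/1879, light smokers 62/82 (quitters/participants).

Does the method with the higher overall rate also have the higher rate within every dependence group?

Yes

Moderate smokers: counseling alone 371/1280 = 29.0%, the gum 355/1879 = 18.9% → counseling alone
Light smokers: counseling alone 62/78 = 79.5%, the gum 62/82 = 75.6% → counseling alone
Overall: counseling alone 433/1358 = 31.9%, the gum 417/1961 = 21.3% → counseling alone
Counseling alone wins overall and in every dependence group — no reversal.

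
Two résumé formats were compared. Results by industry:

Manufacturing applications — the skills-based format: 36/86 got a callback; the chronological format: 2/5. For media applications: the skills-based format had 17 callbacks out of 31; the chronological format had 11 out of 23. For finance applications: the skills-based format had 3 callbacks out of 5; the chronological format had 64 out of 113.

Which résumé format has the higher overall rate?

the chronological format

Manufacturing: the skills-based format 36/86 = 41.9%, the chronological format 2/5 = 40.0% → the skills-based format
Media: the skills-based format 17/31 = 54.8%, the chronological format 11/23 = 47.8% → the skills-based format
Finance: the skills-based format 3/5 = 60.0%, the chronological format 64/113 = 56.6% → the skills-based format
Overall: the skills-based format 56/122 = 45.9%, the chronological format 77/141 = 54.6% → the chronological format
(The skills-based format wins every industry group but the chronological format wins overall — the skills-based format's applications skew toward the low-rate manufacturing group.)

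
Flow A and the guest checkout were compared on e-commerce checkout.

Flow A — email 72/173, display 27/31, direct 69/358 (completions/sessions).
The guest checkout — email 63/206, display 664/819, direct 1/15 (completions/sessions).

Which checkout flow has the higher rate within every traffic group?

Flow A

Email: Flow A 72/173 = 41.6%, the guest checkout 63/206 = 30.6% → Flow A
Display: Flow A 27/31 = 87.1%, the guest checkout 664/819 = 81.1% → Flow A
Direct: Flow A 69/358 = 19.3%, the guest checkout 1/15 = 6.7% → Flow A
Flow A has the higher rate in all 3 groups.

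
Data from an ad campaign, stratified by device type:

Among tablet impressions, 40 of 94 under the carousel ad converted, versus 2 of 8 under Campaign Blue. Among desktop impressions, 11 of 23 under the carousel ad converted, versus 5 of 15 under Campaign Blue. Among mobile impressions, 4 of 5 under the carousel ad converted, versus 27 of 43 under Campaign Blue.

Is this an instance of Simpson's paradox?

Yes

Tablet: the carousel ad 40/94 = 42.6%, Campaign Blue 2/8 = 25.0% → the carousel ad
Desktop: the carousel ad 11/23 = 47.8%, Campaign Blue 5/15 = 33.3% → the carousel ad
Mobile: the carousel ad 4/5 = 80.0%, Campaign Blue 27/43 = 62.8% → the carousel ad
Overall: the carousel ad 55/122 = 45.1%, Campaign Blue 34/66 = 51.5% → Campaign Blue
The carousel ad wins each device group but Campaign Blue wins overall — the comparison reverses. The carousel ad's impressions skew toward tablet, which has a lower base rate.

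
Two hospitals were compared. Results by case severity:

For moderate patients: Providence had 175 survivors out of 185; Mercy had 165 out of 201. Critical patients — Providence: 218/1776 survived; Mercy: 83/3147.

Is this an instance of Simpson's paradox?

No

Moderate: Providence 175/185 = 94.6%, Mercy 165/201 = 82.1% → Providence
Critical: Providence 218/1776 = 12.3%, Mercy 83/3147 = 2.6% → Providence
Overall: Providence 393/1961 = 20.0%, Mercy 248/3348 = 7.4% → Providence
Providence wins overall and in every case group — no reversal.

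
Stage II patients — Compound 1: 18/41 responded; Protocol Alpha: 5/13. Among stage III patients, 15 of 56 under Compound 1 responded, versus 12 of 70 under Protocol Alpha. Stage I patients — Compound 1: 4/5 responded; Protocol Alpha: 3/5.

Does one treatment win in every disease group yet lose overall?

Stage II: Compound 1 18/41 = 43.9%, Protocol Alpha 5/13 = 38.5% → Compound 1
Stage III: Compound 1 15/56 = 26.8%, Protocol Alpha 12/70 = 17.1% → Compound 1
Stage I: Compound 1 4/5 = 80.0%, Protocol Alpha 3/5 = 60.0% → Compound 1
Overall: Compound 1 37/102 = 36.3%, Protocol Alpha 20/88 = 22.7% → Compound 1
Compound 1 wins overall and in every disease group — no reversal.

No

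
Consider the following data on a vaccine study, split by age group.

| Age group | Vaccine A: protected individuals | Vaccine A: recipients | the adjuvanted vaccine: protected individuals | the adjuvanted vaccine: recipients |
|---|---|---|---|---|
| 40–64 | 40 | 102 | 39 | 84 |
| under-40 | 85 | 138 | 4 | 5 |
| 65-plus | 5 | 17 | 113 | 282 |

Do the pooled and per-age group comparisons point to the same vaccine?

No

40–64: Vaccine A 40/102 = 39.2%, the adjuvanted vaccine 39/84 = 46.4% → the adjuvanted vaccine
Under-40: Vaccine A 85/138 = 61.6%, the adjuvanted vaccine 4/5 = 80.0% → the adjuvanted vaccine
65-plus: Vaccine A 5/17 = 29.4%, the adjuvanted vaccine 113/282 = 40.1% → the adjuvanted vaccine
Overall: Vaccine A 130/257 = 50.6%, the adjuvanted vaccine 156/371 = 42.0% → Vaccine A
The adjuvanted vaccine wins each age group but Vaccine A wins overall — the comparison reverses. The adjuvanted vaccine's recipients skew toward 65-plus, which has a lower base rate.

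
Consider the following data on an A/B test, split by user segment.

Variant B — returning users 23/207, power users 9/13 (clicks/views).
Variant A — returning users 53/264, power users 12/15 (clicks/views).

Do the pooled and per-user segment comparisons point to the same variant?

Returning users: Variant B 23/207 = 11.1%, Variant A 53/264 = 20.1% → Variant A
Power users: Variant B 9/13 = 69.2%, Variant A 12/15 = 80.0% → Variant A
Overall: Variant B 32/220 = 14.5%, Variant A 65/279 = 23.3% → Variant A
Variant A wins overall and in every user group — no reversal.

Yes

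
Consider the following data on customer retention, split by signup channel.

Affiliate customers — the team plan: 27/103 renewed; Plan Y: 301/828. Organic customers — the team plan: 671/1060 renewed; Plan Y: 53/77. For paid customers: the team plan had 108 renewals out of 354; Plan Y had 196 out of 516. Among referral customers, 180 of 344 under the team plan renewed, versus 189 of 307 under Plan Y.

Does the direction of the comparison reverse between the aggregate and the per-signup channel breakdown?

Yes

Affiliate: the team plan 27/103 = 26.2%, Plan Y 301/828 = 36.4% → Plan Y
Organic: the team plan 671/1060 = 63.3%, Plan Y 53/77 = 68.8% → Plan Y
Paid: the team plan 108/354 = 30.5%, Plan Y 196/516 = 38.0% → Plan Y
Referral: the team plan 180/344 = 52.3%, Plan Y 189/307 = 61.6% → Plan Y
Overall: the team plan 986/1861 = 53.0%, Plan Y 739/1728 = 42.8% → the team plan
Plan Y wins each signup group but the team plan wins overall — the comparison reverses. Plan Y's customers skew toward affiliate, which has a lower base rate.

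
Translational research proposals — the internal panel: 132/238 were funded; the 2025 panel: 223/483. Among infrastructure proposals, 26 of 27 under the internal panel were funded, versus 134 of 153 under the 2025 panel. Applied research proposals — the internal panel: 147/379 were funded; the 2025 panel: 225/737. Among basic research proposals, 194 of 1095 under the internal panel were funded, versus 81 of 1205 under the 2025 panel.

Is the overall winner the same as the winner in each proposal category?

Yes

Translational research: the internal panel 132/238 = 55.5%, the 2025 panel 223/483 = 46.2% → the internal panel
Infrastructure: the internal panel 26/27 = 96.3%, the 2025 panel 134/153 = 87.6% → the internal panel
Applied research: the internal panel 147/379 = 38.8%, the 2025 panel 225/737 = 30.5% → the internal panel
Basic research: the internal panel 194/1095 = 17.7%, the 2025 panel 81/1205 = 6.7% → the internal panel
Overall: the internal panel 499/1739 = 28.7%, the 2025 panel 663/2578 = 25.7% → the internal panel
The internal panel wins overall and in every proposal group — no reversal.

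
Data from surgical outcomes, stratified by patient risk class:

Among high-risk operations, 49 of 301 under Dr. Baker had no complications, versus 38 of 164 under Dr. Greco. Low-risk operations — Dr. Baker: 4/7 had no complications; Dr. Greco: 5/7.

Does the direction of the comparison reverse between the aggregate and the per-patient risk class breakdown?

High-risk: Dr. Baker 49/301 = 16.3%, Dr. Greco 38/164 = 23.2% → Dr. Greco
Low-risk: Dr. Baker 4/7 = 57.1%, Dr. Greco 5/7 = 71.4% → Dr. Greco
Overall: Dr. Baker 53/308 = 17.2%, Dr. Greco 43/171 = 25.1% → Dr. Greco
Dr. Greco wins overall and in every patient risk group — no reversal.

No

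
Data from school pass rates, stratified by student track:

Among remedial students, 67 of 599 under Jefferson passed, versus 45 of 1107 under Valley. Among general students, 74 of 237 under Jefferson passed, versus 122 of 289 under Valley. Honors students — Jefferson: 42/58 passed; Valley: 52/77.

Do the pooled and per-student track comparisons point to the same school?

No

Remedial: Jefferson 67/599 = 11.2%, Valley 45/1107 = 4.1% → Jefferson
General: Jefferson 74/237 = 31.2%, Valley 122/289 = 42.2% → Valley
Honors: Jefferson 42/58 = 72.4%, Valley 52/77 = 67.5% → Jefferson
Overall: Jefferson 183/894 = 20.5%, Valley 219/1473 = 14.9% → Jefferson
Neither sweeps: Jefferson wins 2 of 3 groups, Valley wins 1. Jefferson wins overall but not every group — no Simpson reversal.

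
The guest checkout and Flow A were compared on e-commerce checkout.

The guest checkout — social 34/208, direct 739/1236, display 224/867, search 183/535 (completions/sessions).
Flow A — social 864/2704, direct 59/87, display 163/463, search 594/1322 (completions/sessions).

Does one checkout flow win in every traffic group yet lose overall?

Yes

Social: the guest checkout 34/208 = 16.3%, Flow A 864/2704 = 32.0% → Flow A
Direct: the guest checkout 739/1236 = 59.8%, Flow A 59/87 = 67.8% → Flow A
Display: the guest checkout 224/867 = 25.8%, Flow A 163/463 = 35.2% → Flow A
Search: the guest checkout 183/535 = 34.2%, Flow A 594/1322 = 44.9% → Flow A
Overall: the guest checkout 1180/2846 = 41.5%, Flow A 1680/4576 = 36.7% → the guest checkout
Flow A wins each traffic group but the guest checkout wins overall — the comparison reverses. Flow A's sessions skew toward social, which has a lower base rate.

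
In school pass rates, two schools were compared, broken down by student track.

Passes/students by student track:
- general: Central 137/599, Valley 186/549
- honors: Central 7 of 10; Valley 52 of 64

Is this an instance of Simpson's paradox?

No

General: Central 137/599 = 22.9%, Valley 186/549 = 33.9% → Valley
Honors: Central 7/10 = 70.0%, Valley 52/64 = 81.2% → Valley
Overall: Central 144/609 = 23.6%, Valley 238/613 = 38.8% → Valley
Valley wins overall and in every student group — no reversal.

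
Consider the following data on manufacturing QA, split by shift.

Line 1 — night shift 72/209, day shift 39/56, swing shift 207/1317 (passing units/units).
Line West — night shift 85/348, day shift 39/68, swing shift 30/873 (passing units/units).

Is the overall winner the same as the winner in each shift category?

Night shift: Line 1 72/209 = 34.4%, Line West 85/348 = 24.4% → Line 1
Day shift: Line 1 39/56 = 69.6%, Line West 39/68 = 57.4% → Line 1
Swing shift: Line 1 207/1317 = 15.7%, Line West 30/873 = 3.4% → Line 1
Overall: Line 1 318/1582 = 20.1%, Line West 154/1289 = 11.9% → Line 1
Line 1 wins overall and in every shift group — no reversal.

Yes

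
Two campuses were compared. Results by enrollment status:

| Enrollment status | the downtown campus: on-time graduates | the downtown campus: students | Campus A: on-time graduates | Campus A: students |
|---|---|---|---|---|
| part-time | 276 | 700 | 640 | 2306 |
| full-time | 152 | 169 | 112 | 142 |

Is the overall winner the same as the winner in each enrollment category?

Yes

Part-time: the downtown campus 276/700 = 39.4%, Campus A 640/2306 = 27.8% → the downtown campus
Full-time: the downtown campus 152/169 = 89.9%, Campus A 112/142 = 78.9% → the downtown campus
Overall: the downtown campus 428/869 = 49.3%, Campus A 752/2448 = 30.7% → the downtown campus
The downtown campus wins overall and in every enrollment group — no reversal.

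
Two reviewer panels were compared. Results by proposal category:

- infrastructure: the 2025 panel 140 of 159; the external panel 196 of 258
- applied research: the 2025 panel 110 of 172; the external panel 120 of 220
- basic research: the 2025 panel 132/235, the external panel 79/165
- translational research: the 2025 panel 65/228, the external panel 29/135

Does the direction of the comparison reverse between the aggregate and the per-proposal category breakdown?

Infrastructure: the 2025 panel 140/159 = 88.1%, the external panel 196/258 = 76.0% → the 2025 panel
Applied research: the 2025 panel 110/172 = 64.0%, the external panel 120/220 = 54.5% → the 2025 panel
Basic research: the 2025 panel 132/235 = 56.2%, the external panel 79/165 = 47.9% → the 2025 panel
Translational research: the 2025 panel 65/228 = 28.5%, the external panel 29/135 = 21.5% → the 2025 panel
Overall: the 2025 panel 447/794 = 56.3%, the external panel 424/778 = 54.5% → the 2025 panel
The 2025 panel wins overall and in every proposal group — no reversal.

No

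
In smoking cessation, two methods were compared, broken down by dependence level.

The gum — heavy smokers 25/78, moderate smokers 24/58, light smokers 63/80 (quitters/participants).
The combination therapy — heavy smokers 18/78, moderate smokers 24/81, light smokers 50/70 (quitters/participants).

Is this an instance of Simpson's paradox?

Heavy smokers: the gum 25/78 = 32.1%, the combination therapy 18/78 = 23.1% → the gum
Moderate smokers: the gum 24/58 = 41.4%, the combination therapy 24/81 = 29.6% → the gum
Light smokers: the gum 63/80 = 78.8%, the combination therapy 50/70 = 71.4% → the gum
Overall: the gum 112/216 = 51.9%, the combination therapy 92/229 = 40.2% → the gum
The gum wins overall and in every dependence group — no reversal.

No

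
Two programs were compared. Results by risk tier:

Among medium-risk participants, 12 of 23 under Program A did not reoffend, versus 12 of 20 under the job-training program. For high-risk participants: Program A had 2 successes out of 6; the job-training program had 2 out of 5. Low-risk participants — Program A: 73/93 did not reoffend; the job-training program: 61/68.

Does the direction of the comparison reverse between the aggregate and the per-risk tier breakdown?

Medium-risk: Program A 12/23 = 52.2%, the job-training program 12/20 = 60.0% → the job-training program
High-risk: Program A 2/6 = 33.3%, the job-training program 2/5 = 40.0% → the job-training program
Low-risk: Program A 73/93 = 78.5%, the job-training program 61/68 = 89.7% → the job-training program
Overall: Program A 87/122 = 71.3%, the job-training program 75/93 = 80.6% → the job-training program
The job-training program wins overall and in every risk group — no reversal.

No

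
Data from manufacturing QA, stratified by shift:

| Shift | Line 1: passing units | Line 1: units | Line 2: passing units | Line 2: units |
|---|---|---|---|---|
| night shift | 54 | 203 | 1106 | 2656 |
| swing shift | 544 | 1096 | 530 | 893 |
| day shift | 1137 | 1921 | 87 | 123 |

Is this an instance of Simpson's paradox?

Night shift: Line 1 54/203 = 26.6%, Line 2 1106/2656 = 41.6% → Line 2
Swing shift: Line 1 544/1096 = 49.6%, Line 2 530/893 = 59.4% → Line 2
Day shift: Line 1 1137/1921 = 59.2%, Line 2 87/123 = 70.7% → Line 2
Overall: Line 1 1735/3220 = 53.9%, Line 2 1723/3672 = 46.9% → Line 1
Line 2 wins each shift group but Line 1 wins overall — the comparison reverses. Line 2's units skew toward night shift, which has a lower base rate.

Yes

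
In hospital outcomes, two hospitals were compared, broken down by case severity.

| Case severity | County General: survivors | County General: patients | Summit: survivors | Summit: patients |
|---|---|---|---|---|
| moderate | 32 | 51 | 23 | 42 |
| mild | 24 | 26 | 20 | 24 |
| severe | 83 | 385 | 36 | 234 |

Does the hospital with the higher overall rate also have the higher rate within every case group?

Moderate: County General 32/51 = 62.7%, Summit 23/42 = 54.8% → County General
Mild: County General 24/26 = 92.3%, Summit 20/24 = 83.3% → County General
Severe: County General 83/385 = 21.6%, Summit 36/234 = 15.4% → County General
Overall: County General 139/462 = 30.1%, Summit 79/300 = 26.3% → County General
County General wins overall and in every case group — no reversal.

Yes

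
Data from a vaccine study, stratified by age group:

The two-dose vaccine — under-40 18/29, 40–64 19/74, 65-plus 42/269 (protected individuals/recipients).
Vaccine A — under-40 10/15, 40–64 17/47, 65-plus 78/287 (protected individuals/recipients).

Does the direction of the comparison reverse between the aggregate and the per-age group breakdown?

Under-40: the two-dose vaccine 18/29 = 62.1%, Vaccine A 10/15 = 66.7% → Vaccine A
40–64: the two-dose vaccine 19/74 = 25.7%, Vaccine A 17/47 = 36.2% → Vaccine A
65-plus: the two-dose vaccine 42/269 = 15.6%, Vaccine A 78/287 = 27.2% → Vaccine A
Overall: the two-dose vaccine 79/372 = 21.2%, Vaccine A 105/349 = 30.1% → Vaccine A
Vaccine A wins overall and in every age group — no reversal.

No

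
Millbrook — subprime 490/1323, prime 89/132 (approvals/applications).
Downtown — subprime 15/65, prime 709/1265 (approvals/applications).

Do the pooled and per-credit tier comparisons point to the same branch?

Subprime: Millbrook 490/1323 = 37.0%, Downtown 15/65 = 23.1% → Millbrook
Prime: Millbrook 89/132 = 67.4%, Downtown 709/1265 = 56.0% → Millbrook
Overall: Millbrook 579/1455 = 39.8%, Downtown 724/1330 = 54.4% → Downtown
Millbrook wins each credit group but Downtown wins overall — the comparison reverses. Millbrook's applications skew toward subprime, which has a lower base rate.

No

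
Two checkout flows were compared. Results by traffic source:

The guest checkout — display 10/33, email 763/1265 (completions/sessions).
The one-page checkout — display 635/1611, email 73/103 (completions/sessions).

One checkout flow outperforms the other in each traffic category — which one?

Display: the guest checkout 10/33 = 30.3%, the one-page checkout 635/1611 = 39.4% → the one-page checkout
Email: the guest checkout 763/1265 = 60.3%, the one-page checkout 73/103 = 70.9% → the one-page checkout
The one-page checkout has the higher rate in both groups.

the one-page checkout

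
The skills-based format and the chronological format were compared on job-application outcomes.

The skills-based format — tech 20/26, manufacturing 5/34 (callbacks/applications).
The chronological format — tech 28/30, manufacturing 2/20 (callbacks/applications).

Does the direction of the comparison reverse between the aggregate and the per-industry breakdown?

No

Tech: the skills-based format 20/26 = 76.9%, the chronological format 28/30 = 93.3% → the chronological format
Manufacturing: the skills-based format 5/34 = 14.7%, the chronological format 2/20 = 10.0% → the skills-based format
Overall: the skills-based format 25/60 = 41.7%, the chronological format 30/50 = 60.0% → the chronological format
Neither sweeps: the skills-based format wins 1 of 2 groups, the chronological format wins 1. The chronological format wins overall but not every group — no Simpson reversal.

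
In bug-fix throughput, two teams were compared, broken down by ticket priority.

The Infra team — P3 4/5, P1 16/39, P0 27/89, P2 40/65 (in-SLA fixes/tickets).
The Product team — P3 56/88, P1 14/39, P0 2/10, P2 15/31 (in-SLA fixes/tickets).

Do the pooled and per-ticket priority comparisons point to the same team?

No

P3: the Infra team 4/5 = 80.0%, the Product team 56/88 = 63.6% → the Infra team
P1: the Infra team 16/39 = 41.0%, the Product team 14/39 = 35.9% → the Infra team
P0: the Infra team 27/89 = 30.3%, the Product team 2/10 = 20.0% → the Infra team
P2: the Infra team 40/65 = 61.5%, the Product team 15/31 = 48.4% → the Infra team
Overall: the Infra team 87/198 = 43.9%, the Product team 87/168 = 51.8% → the Product team
The Infra team wins each ticket group but the Product team wins overall — the comparison reverses. The Infra team's tickets skew toward P0, which has a lower base rate.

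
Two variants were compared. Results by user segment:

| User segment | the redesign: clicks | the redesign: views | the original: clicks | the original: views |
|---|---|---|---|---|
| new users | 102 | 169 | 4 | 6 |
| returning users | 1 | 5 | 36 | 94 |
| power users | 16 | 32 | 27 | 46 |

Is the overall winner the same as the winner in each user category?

New users: the redesign 102/169 = 60.4%, the original 4/6 = 66.7% → the original
Returning users: the redesign 1/5 = 20.0%, the original 36/94 = 38.3% → the original
Power users: the redesign 16/32 = 50.0%, the original 27/46 = 58.7% → the original
Overall: the redesign 119/206 = 57.8%, the original 67/146 = 45.9% → the redesign
The original wins each user group but the redesign wins overall — the comparison reverses. The original's views skew toward returning users, which has a lower base rate.

No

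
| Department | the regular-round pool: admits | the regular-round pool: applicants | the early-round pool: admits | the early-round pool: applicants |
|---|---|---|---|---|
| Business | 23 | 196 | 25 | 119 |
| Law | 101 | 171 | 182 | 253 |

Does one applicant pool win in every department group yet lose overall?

Business: the regular-round pool 23/196 = 11.7%, the early-round pool 25/119 = 21.0% → the early-round pool
Law: the regular-round pool 101/171 = 59.1%, the early-round pool 182/253 = 71.9% → the early-round pool
Overall: the regular-round pool 124/367 = 33.8%, the early-round pool 207/372 = 55.6% → the early-round pool
The early-round pool wins overall and in every department group — no reversal.

No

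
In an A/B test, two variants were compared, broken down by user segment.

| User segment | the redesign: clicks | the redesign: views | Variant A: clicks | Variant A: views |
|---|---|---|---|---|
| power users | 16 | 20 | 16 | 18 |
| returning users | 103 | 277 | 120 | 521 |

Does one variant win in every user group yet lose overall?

Power users: the redesign 16/20 = 80.0%, Variant A 16/18 = 88.9% → Variant A
Returning users: the redesign 103/277 = 37.2%, Variant A 120/521 = 23.0% → the redesign
Overall: the redesign 119/297 = 40.1%, Variant A 136/539 = 25.2% → the redesign
Neither sweeps: the redesign wins 1 of 2 groups, Variant A wins 1. The redesign wins overall but not every group — no Simpson reversal.

No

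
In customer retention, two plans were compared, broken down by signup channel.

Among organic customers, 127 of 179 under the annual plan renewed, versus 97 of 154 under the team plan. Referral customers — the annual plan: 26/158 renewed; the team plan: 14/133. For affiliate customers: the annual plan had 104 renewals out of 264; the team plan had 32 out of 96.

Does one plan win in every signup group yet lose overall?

Organic: the annual plan 127/179 = 70.9%, the team plan 97/154 = 63.0% → the annual plan
Referral: the annual plan 26/158 = 16.5%, the team plan 14/133 = 10.5% → the annual plan
Affiliate: the annual plan 104/264 = 39.4%, the team plan 32/96 = 33.3% → the annual plan
Overall: the annual plan 257/601 = 42.8%, the team plan 143/383 = 37.3% → the annual plan
The annual plan wins overall and in every signup group — no reversal.

No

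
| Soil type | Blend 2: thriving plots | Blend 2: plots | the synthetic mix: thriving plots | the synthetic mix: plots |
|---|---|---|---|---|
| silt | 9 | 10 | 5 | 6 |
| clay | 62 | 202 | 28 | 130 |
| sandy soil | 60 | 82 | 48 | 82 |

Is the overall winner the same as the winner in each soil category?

Silt: Blend 2 9/10 = 90.0%, the synthetic mix 5/6 = 83.3% → Blend 2
Clay: Blend 2 62/202 = 30.7%, the synthetic mix 28/130 = 21.5% → Blend 2
Sandy soil: Blend 2 60/82 = 73.2%, the synthetic mix 48/82 = 58.5% → Blend 2
Overall: Blend 2 131/294 = 44.6%, the synthetic mix 81/218 = 37.2% → Blend 2
Blend 2 wins overall and in every soil group — no reversal.

Yes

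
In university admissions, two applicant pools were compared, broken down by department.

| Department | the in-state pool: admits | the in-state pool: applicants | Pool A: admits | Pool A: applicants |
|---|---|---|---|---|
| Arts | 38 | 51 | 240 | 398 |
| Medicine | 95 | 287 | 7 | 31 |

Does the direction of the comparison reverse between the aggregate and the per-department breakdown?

Arts: the in-state pool 38/51 = 74.5%, Pool A 240/398 = 60.3% → the in-state pool
Medicine: the in-state pool 95/287 = 33.1%, Pool A 7/31 = 22.6% → the in-state pool
Overall: the in-state pool 133/338 = 39.3%, Pool A 247/429 = 57.6% → Pool A
The in-state pool wins each department group but Pool A wins overall — the comparison reverses. The in-state pool's applicants skew toward Medicine, which has a lower base rate.

Yes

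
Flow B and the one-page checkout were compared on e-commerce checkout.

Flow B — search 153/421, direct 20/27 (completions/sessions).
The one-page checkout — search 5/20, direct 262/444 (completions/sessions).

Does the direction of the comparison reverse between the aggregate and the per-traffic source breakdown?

Yes

Search: Flow B 153/421 = 36.3%, the one-page checkout 5/20 = 25.0% → Flow B
Direct: Flow B 20/27 = 74.1%, the one-page checkout 262/444 = 59.0% → Flow B
Overall: Flow B 173/448 = 38.6%, the one-page checkout 267/464 = 57.5% → the one-page checkout
Flow B wins each traffic group but the one-page checkout wins overall — the comparison reverses. Flow B's sessions skew toward search, which has a lower base rate.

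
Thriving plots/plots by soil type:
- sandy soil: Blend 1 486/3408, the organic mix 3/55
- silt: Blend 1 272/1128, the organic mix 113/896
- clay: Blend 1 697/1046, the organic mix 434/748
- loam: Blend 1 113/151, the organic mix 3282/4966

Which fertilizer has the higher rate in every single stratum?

Blend 1

Sandy soil: Blend 1 486/3408 = 14.3%, the organic mix 3/55 = 5.5% → Blend 1
Silt: Blend 1 272/1128 = 24.1%, the organic mix 113/896 = 12.6% → Blend 1
Clay: Blend 1 697/1046 = 66.6%, the organic mix 434/748 = 58.0% → Blend 1
Loam: Blend 1 113/151 = 74.8%, the organic mix 3282/4966 = 66.1% → Blend 1
Blend 1 has the higher rate in all 4 groups.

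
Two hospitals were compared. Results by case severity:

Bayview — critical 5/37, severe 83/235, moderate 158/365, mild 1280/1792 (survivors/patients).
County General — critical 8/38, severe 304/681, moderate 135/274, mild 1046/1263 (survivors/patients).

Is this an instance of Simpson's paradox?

Critical: Bayview 5/37 = 13.5%, County General 8/38 = 21.1% → County General
Severe: Bayview 83/235 = 35.3%, County General 304/681 = 44.6% → County General
Moderate: Bayview 158/365 = 43.3%, County General 135/274 = 49.3% → County General
Mild: Bayview 1280/1792 = 71.4%, County General 1046/1263 = 82.8% → County General
Overall: Bayview 1526/2429 = 62.8%, County General 1493/2256 = 66.2% → County General
County General wins overall and in every case group — no reversal.

No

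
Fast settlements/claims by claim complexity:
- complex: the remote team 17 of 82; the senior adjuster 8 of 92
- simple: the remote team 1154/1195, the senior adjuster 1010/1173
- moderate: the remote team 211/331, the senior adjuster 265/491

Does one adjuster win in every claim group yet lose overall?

No

Complex: the remote team 17/82 = 20.7%, the senior adjuster 8/92 = 8.7% → the remote team
Simple: the remote team 1154/1195 = 96.6%, the senior adjuster 1010/1173 = 86.1% → the remote team
Moderate: the remote team 211/331 = 63.7%, the senior adjuster 265/491 = 54.0% → the remote team
Overall: the remote team 1382/1608 = 85.9%, the senior adjuster 1283/1756 = 73.1% → the remote team
The remote team wins overall and in every claim group — no reversal.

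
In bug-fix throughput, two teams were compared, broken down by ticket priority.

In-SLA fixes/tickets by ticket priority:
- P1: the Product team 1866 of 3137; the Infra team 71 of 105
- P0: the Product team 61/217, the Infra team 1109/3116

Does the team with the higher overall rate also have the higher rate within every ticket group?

No

P1: the Product team 1866/3137 = 59.5%, the Infra team 71/105 = 67.6% → the Infra team
P0: the Product team 61/217 = 28.1%, the Infra team 1109/3116 = 35.6% → the Infra team
Overall: the Product team 1927/3354 = 57.5%, the Infra team 1180/3221 = 36.6% → the Product team
The Infra team wins each ticket group but the Product team wins overall — the comparison reverses. The Infra team's tickets skew toward P0, which has a lower base rate.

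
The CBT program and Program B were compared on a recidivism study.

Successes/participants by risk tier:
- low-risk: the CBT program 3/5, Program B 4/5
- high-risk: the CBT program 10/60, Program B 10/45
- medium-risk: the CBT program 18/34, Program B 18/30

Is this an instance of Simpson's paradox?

No

Low-risk: the CBT program 3/5 = 60.0%, Program B 4/5 = 80.0% → Program B
High-risk: the CBT program 10/60 = 16.7%, Program B 10/45 = 22.2% → Program B
Medium-risk: the CBT program 18/34 = 52.9%, Program B 18/30 = 60.0% → Program B
Overall: the CBT program 31/99 = 31.3%, Program B 32/80 = 40.0% → Program B
Program B wins overall and in every risk group — no reversal.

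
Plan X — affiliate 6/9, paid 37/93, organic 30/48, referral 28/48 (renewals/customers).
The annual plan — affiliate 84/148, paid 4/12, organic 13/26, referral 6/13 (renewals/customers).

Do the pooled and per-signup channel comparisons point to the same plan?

No

Affiliate: Plan X 6/9 = 66.7%, the annual plan 84/148 = 56.8% → Plan X
Paid: Plan X 37/93 = 39.8%, the annual plan 4/12 = 33.3% → Plan X
Organic: Plan X 30/48 = 62.5%, the annual plan 13/26 = 50.0% → Plan X
Referral: Plan X 28/48 = 58.3%, the annual plan 6/13 = 46.2% → Plan X
Overall: Plan X 101/198 = 51.0%, the annual plan 107/199 = 53.8% → the annual plan
Plan X wins each signup group but the annual plan wins overall — the comparison reverses. Plan X's customers skew toward paid, which has a lower base rate.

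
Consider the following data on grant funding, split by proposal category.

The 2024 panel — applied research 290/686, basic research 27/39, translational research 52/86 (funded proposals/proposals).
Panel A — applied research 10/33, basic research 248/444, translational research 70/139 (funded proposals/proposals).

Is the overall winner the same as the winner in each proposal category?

No

Applied research: the 2024 panel 290/686 = 42.3%, Panel A 10/33 = 30.3% → the 2024 panel
Basic research: the 2024 panel 27/39 = 69.2%, Panel A 248/444 = 55.9% → the 2024 panel
Translational research: the 2024 panel 52/86 = 60.5%, Panel A 70/139 = 50.4% → the 2024 panel
Overall: the 2024 panel 369/811 = 45.5%, Panel A 328/616 = 53.2% → Panel A
The 2024 panel wins each proposal group but Panel A wins overall — the comparison reverses. The 2024 panel's proposals skew toward applied research, which has a lower base rate.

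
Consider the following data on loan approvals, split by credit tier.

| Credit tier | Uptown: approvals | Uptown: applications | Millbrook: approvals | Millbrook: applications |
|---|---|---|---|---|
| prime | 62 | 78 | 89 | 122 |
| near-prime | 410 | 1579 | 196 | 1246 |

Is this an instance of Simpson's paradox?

Prime: Uptown 62/78 = 79.5%, Millbrook 89/122 = 73.0% → Uptown
Near-prime: Uptown 410/1579 = 26.0%, Millbrook 196/1246 = 15.7% → Uptown
Overall: Uptown 472/1657 = 28.5%, Millbrook 285/1368 = 20.8% → Uptown
Uptown wins overall and in every credit group — no reversal.

No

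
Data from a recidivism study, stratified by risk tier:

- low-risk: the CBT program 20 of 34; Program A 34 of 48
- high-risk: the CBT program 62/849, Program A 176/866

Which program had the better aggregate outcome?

Program A

Low-risk: the CBT program 20/34 = 58.8%, Program A 34/48 = 70.8% → Program A
High-risk: the CBT program 62/849 = 7.3%, Program A 176/866 = 20.3% → Program A
Overall: the CBT program 82/883 = 9.3%, Program A 210/914 = 23.0% → Program A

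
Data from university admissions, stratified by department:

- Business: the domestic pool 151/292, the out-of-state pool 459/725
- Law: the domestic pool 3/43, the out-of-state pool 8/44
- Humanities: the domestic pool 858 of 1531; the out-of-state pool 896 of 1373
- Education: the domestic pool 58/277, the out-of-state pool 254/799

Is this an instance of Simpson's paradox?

Business: the domestic pool 151/292 = 51.7%, the out-of-state pool 459/725 = 63.3% → the out-of-state pool
Law: the domestic pool 3/43 = 7.0%, the out-of-state pool 8/44 = 18.2% → the out-of-state pool
Humanities: the domestic pool 858/1531 = 56.0%, the out-of-state pool 896/1373 = 65.3% → the out-of-state pool
Education: the domestic pool 58/277 = 20.9%, the out-of-state pool 254/799 = 31.8% → the out-of-state pool
Overall: the domestic pool 1070/2143 = 49.9%, the out-of-state pool 1617/2941 = 55.0% → the out-of-state pool
The out-of-state pool wins overall and in every department group — no reversal.

No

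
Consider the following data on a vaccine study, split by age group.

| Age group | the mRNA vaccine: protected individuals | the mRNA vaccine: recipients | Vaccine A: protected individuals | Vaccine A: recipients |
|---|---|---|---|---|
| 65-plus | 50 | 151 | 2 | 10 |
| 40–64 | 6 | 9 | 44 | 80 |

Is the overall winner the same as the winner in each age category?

65-plus: the mRNA vaccine 50/151 = 33.1%, Vaccine A 2/10 = 20.0% → the mRNA vaccine
40–64: the mRNA vaccine 6/9 = 66.7%, Vaccine A 44/80 = 55.0% → the mRNA vaccine
Overall: the mRNA vaccine 56/160 = 35.0%, Vaccine A 46/90 = 51.1% → Vaccine A
The mRNA vaccine wins each age group but Vaccine A wins overall — the comparison reverses. The mRNA vaccine's recipients skew toward 65-plus, which has a lower base rate.

No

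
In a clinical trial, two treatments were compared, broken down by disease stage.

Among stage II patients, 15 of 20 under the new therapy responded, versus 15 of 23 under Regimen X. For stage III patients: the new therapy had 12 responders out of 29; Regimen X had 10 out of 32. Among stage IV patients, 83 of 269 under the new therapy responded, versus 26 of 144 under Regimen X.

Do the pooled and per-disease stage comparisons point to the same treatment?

Stage II: the new therapy 15/20 = 75.0%, Regimen X 15/23 = 65.2% → the new therapy
Stage III: the new therapy 12/29 = 41.4%, Regimen X 10/32 = 31.2% → the new therapy
Stage IV: the new therapy 83/269 = 30.9%, Regimen X 26/144 = 18.1% → the new therapy
Overall: the new therapy 110/318 = 34.6%, Regimen X 51/199 = 25.6% → the new therapy
The new therapy wins overall and in every disease group — no reversal.

Yes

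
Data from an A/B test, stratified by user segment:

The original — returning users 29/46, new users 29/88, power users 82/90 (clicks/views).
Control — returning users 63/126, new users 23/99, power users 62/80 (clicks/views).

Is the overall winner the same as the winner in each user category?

Returning users: the original 29/46 = 63.0%, Control 63/126 = 50.0% → the original
New users: the original 29/88 = 33.0%, Control 23/99 = 23.2% → the original
Power users: the original 82/90 = 91.1%, Control 62/80 = 77.5% → the original
Overall: the original 140/224 = 62.5%, Control 148/305 = 48.5% → the original
The original wins overall and in every user group — no reversal.

Yes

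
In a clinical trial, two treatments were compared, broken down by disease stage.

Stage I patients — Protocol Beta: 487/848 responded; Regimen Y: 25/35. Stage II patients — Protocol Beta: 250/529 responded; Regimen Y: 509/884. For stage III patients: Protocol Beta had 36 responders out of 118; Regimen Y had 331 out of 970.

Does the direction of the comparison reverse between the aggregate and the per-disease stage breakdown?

Stage I: Protocol Beta 487/848 = 57.4%, Regimen Y 25/35 = 71.4% → Regimen Y
Stage II: Protocol Beta 250/529 = 47.3%, Regimen Y 509/884 = 57.6% → Regimen Y
Stage III: Protocol Beta 36/118 = 30.5%, Regimen Y 331/970 = 34.1% → Regimen Y
Overall: Protocol Beta 773/1495 = 51.7%, Regimen Y 865/1889 = 45.8% → Protocol Beta
Regimen Y wins each disease group but Protocol Beta wins overall — the comparison reverses. Regimen Y's patients skew toward stage III, which has a lower base rate.

Yes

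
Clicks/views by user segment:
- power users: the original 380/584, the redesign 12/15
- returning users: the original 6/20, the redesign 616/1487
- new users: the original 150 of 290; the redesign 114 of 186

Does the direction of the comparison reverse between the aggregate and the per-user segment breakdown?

Yes

Power users: the original 380/584 = 65.1%, the redesign 12/15 = 80.0% → the redesign
Returning users: the original 6/20 = 30.0%, the redesign 616/1487 = 41.4% → the redesign
New users: the original 150/290 = 51.7%, the redesign 114/186 = 61.3% → the redesign
Overall: the original 536/894 = 60.0%, the redesign 742/1688 = 44.0% → the original
The redesign wins each user group but the original wins overall — the comparison reverses. The redesign's views skew toward returning users, which has a lower base rate.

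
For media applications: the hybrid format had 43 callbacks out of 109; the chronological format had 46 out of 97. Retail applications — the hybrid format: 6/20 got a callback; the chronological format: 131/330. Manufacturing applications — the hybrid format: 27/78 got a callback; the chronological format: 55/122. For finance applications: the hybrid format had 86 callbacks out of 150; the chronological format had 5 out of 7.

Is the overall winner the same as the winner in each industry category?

No

Media: the hybrid format 43/109 = 39.4%, the chronological format 46/97 = 47.4% → the chronological format
Retail: the hybrid format 6/20 = 30.0%, the chronological format 131/330 = 39.7% → the chronological format
Manufacturing: the hybrid format 27/78 = 34.6%, the chronological format 55/122 = 45.1% → the chronological format
Finance: the hybrid format 86/150 = 57.3%, the chronological format 5/7 = 71.4% → the chronological format
Overall: the hybrid format 162/357 = 45.4%, the chronological format 237/556 = 42.6% → the hybrid format
The chronological format wins each industry group but the hybrid format wins overall — the comparison reverses. The chronological format's applications skew toward retail, which has a lower base rate.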